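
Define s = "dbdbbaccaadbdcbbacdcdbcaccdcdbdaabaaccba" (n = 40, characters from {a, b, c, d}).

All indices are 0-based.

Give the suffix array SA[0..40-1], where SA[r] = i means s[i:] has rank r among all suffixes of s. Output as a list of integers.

rank | idx | suffix
   0 |  39 | a
   1 |  31 | aabaaccba
   2 |  34 | aaccba
   3 |   8 | aadbdcbbacdcdbcaccdcdbdaabaaccba
   4 |  32 | abaaccba
   5 |   5 | accaadbdcbbacdcdbcaccdcdbdaabaaccba
   6 |  35 | accba
   7 |  23 | accdcdbdaabaaccba
   8 |  16 | acdcdbcaccdcdbdaabaaccba
   9 |   9 | adbdcbbacdcdbcaccdcdbdaabaaccba
  10 |  38 | ba
  11 |  33 | baaccba
  12 |   4 | baccaadbdcbbacdcdbcaccdcdbdaabaaccba
  13 |  15 | bacdcdbcaccdcdbdaabaaccba
  14 |   3 | bbaccaadbdcbbacdcdbcaccdcdbdaabaaccba
  15 |  14 | bbacdcdbcaccdcdbdaabaaccba
  16 |  21 | bcaccdcdbdaabaaccba
  17 |  29 | bdaabaaccba
  18 |   1 | bdbbaccaadbdcbbacdcdbcaccdcdbdaabaaccba
  19 |  11 | bdcbbacdcdbcaccdcdbdaabaaccba
  20 |   7 | caadbdcbbacdcdbcaccdcdbdaabaaccba
  21 |  22 | caccdcdbdaabaaccba
  22 |  37 | cba
  23 |  13 | cbbacdcdbcaccdcdbdaabaaccba
  24 |   6 | ccaadbdcbbacdcdbcaccdcdbdaabaaccba
  25 |  36 | ccba
  26 |  24 | ccdcdbdaabaaccba
  27 |  19 | cdbcaccdcdbdaabaaccba
  28 |  27 | cdbdaabaaccba
  29 |  17 | cdcdbcaccdcdbdaabaaccba
  30 |  25 | cdcdbdaabaaccba
  31 |  30 | daabaaccba
  32 |   2 | dbbaccaadbdcbbacdcdbcaccdcdbdaabaaccba
  33 |  20 | dbcaccdcdbdaabaaccba
  34 |  28 | dbdaabaaccba
  35 |   0 | dbdbbaccaadbdcbbacdcdbcaccdcdbdaabaaccba
  36 |  10 | dbdcbbacdcdbcaccdcdbdaabaaccba
  37 |  12 | dcbbacdcdbcaccdcdbdaabaaccba
  38 |  18 | dcdbcaccdcdbdaabaaccba
  39 |  26 | dcdbdaabaaccba

[39, 31, 34, 8, 32, 5, 35, 23, 16, 9, 38, 33, 4, 15, 3, 14, 21, 29, 1, 11, 7, 22, 37, 13, 6, 36, 24, 19, 27, 17, 25, 30, 2, 20, 28, 0, 10, 12, 18, 26]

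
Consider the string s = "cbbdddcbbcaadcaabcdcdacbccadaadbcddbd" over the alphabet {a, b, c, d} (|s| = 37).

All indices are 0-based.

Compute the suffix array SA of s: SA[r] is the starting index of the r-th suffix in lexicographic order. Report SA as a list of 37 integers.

sorted suffixes:
  #0 SA[0]=14  'aabcdcdacbccadaadbcddbd'
  #1 SA[1]=28  'aadbcddbd'
  #2 SA[2]=10  'aadcaabcdcdacbccadaadbcddbd'
  #3 SA[3]=15  'abcdcdacbccadaadbcddbd'
  #4 SA[4]=21  'acbccadaadbcddbd'
  #5 SA[5]=26  'adaadbcddbd'
  #6 SA[6]=29  'adbcddbd'
  #7 SA[7]=11  'adcaabcdcdacbccadaadbcddbd'
  #8 SA[8]=7  'bbcaadcaabcdcdacbccadaadbcddbd'
  #9 SA[9]=1  'bbdddcbbcaadcaabcdcdacbccadaadbcddbd'
  #10 SA[10]=8  'bcaadcaabcdcdacbccadaadbcddbd'
  #11 SA[11]=23  'bccadaadbcddbd'
  #12 SA[12]=16  'bcdcdacbccadaadbcddbd'
  #13 SA[13]=31  'bcddbd'
  #14 SA[14]=35  'bd'
  #15 SA[15]=2  'bdddcbbcaadcaabcdcdacbccadaadbcddbd'
  #16 SA[16]=13  'caabcdcdacbccadaadbcddbd'
  #17 SA[17]=9  'caadcaabcdcdacbccadaadbcddbd'
  #18 SA[18]=25  'cadaadbcddbd'
  #19 SA[19]=6  'cbbcaadcaabcdcdacbccadaadbcddbd'
  #20 SA[20]=0  'cbbdddcbbcaadcaabcdcdacbccadaadbcddbd'
  #21 SA[21]=22  'cbccadaadbcddbd'
  #22 SA[22]=24  'ccadaadbcddbd'
  #23 SA[23]=19  'cdacbccadaadbcddbd'
  #24 SA[24]=17  'cdcdacbccadaadbcddbd'
  #25 SA[25]=32  'cddbd'
  #26 SA[26]=36  'd'
  #27 SA[27]=27  'daadbcddbd'
  #28 SA[28]=20  'dacbccadaadbcddbd'
  #29 SA[29]=30  'dbcddbd'
  #30 SA[30]=34  'dbd'
  #31 SA[31]=12  'dcaabcdcdacbccadaadbcddbd'
  #32 SA[32]=5  'dcbbcaadcaabcdcdacbccadaadbcddbd'
  #33 SA[33]=18  'dcdacbccadaadbcddbd'
  #34 SA[34]=33  'ddbd'
  #35 SA[35]=4  'ddcbbcaadcaabcdcdacbccadaadbcddbd'
  #36 SA[36]=3  'dddcbbcaadcaabcdcdacbccadaadbcddbd'

[14, 28, 10, 15, 21, 26, 29, 11, 7, 1, 8, 23, 16, 31, 35, 2, 13, 9, 25, 6, 0, 22, 24, 19, 17, 32, 36, 27, 20, 30, 34, 12, 5, 18, 33, 4, 3]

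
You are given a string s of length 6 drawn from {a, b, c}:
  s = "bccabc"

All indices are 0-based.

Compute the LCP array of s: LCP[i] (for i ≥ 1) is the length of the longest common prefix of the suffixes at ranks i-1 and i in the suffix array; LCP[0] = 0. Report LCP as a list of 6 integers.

rank | idx | suffix
   0 |   3 | abc
   1 |   4 | bc
   2 |   0 | bccabc
   3 |   5 | c
   4 |   2 | cabc
   5 |   1 | ccabc

SA = [3, 4, 0, 5, 2, 1]
rank  pair      lcp
   1  s[3:],s[4:]  0  ''
   2  s[4:],s[0:]  2  'bc'
   3  s[0:],s[5:]  0  ''
   4  s[5:],s[2:]  1  'c'
   5  s[2:],s[1:]  1  'c'

[0, 0, 2, 0, 1, 1]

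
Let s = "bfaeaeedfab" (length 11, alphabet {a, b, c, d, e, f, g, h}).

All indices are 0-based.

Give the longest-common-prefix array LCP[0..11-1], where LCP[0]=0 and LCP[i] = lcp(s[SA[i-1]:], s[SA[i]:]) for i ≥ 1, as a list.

[0, 1, 2, 0, 1, 0, 0, 1, 1, 0, 2]

rank | idx | suffix
   0 |   9 | ab
   1 |   2 | aeaeedfab
   2 |   4 | aeedfab
   3 |  10 | b
   4 |   0 | bfaeaeedfab
   5 |   7 | dfab
   6 |   3 | eaeedfab
   7 |   6 | edfab
   8 |   5 | eedfab
   9 |   8 | fab
  10 |   1 | faeaeedfab

SA = [9, 2, 4, 10, 0, 7, 3, 6, 5, 8, 1]
rank  pair      lcp
   1  s[9:],s[2:]  1  'a'
   2  s[2:],s[4:]  2  'ae'
   3  s[4:],s[10:]  0  ''
   4  s[10:],s[0:]  1  'b'
   5  s[0:],s[7:]  0  ''
   6  s[7:],s[3:]  0  ''
   7  s[3:],s[6:]  1  'e'
   8  s[6:],s[5:]  1  'e'
   9  s[5:],s[8:]  0  ''
  10  s[8:],s[1:]  2  'fa'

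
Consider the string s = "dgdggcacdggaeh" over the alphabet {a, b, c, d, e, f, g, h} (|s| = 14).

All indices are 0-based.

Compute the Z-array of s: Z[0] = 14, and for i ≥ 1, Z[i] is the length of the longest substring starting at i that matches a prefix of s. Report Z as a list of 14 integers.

[14, 0, 2, 0, 0, 0, 0, 0, 2, 0, 0, 0, 0, 0]

Z[0]=14
i=1: outside box; Z[1]=0
i=2: outside box; Z[2]=2 grow→box=[2,4)
i=3: min(r-i=1, Z[1]=0)=0; Z[3]=0
i=4: outside box; Z[4]=0
i=5: outside box; Z[5]=0
i=6: outside box; Z[6]=0
i=7: outside box; Z[7]=0
i=8: outside box; Z[8]=2 grow→box=[8,10)
i=9: min(r-i=1, Z[1]=0)=0; Z[9]=0
i=10: outside box; Z[10]=0
i=11: outside box; Z[11]=0
i=12: outside box; Z[12]=0
i=13: outside box; Z[13]=0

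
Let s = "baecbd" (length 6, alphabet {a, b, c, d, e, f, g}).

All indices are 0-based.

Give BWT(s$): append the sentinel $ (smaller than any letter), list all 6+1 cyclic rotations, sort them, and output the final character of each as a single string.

rank  rotation last
    0  $baecbd  d
    1  aecbd$b  b
    2  baecbd$  $
    3  bd$baec  c
    4  cbd$bae  e
    5  d$baecb  b
    6  ecbd$ba  a

db$ceba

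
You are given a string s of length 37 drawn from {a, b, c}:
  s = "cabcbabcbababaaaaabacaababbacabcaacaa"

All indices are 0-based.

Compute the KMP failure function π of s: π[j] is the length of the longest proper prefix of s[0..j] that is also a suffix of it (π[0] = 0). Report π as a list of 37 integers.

π[0] = 0
j=1 s[j]='a': π[1]=0 (border '')
j=2 s[j]='b': π[2]=0 (border '')
j=3 s[j]='c': π[3]=1 (border 'c')
j=4 s[j]='b': k: 1→0; π[4]=0 (border '')
j=5 s[j]='a': π[5]=0 (border '')
j=6 s[j]='b': π[6]=0 (border '')
j=7 s[j]='c': π[7]=1 (border 'c')
j=8 s[j]='b': k: 1→0; π[8]=0 (border '')
j=9 s[j]='a': π[9]=0 (border '')
j=10 s[j]='b': π[10]=0 (border '')
j=11 s[j]='a': π[11]=0 (border '')
j=12 s[j]='b': π[12]=0 (border '')
j=13 s[j]='a': π[13]=0 (border '')
j=14 s[j]='a': π[14]=0 (border '')
j=15 s[j]='a': π[15]=0 (border '')
j=16 s[j]='a': π[16]=0 (border '')
j=17 s[j]='a': π[17]=0 (border '')
j=18 s[j]='b': π[18]=0 (border '')
j=19 s[j]='a': π[19]=0 (border '')
j=20 s[j]='c': π[20]=1 (border 'c')
j=21 s[j]='a': π[21]=2 (border 'ca')
j=22 s[j]='a': k: 2→0; π[22]=0 (border '')
j=23 s[j]='b': π[23]=0 (border '')
j=24 s[j]='a': π[24]=0 (border '')
j=25 s[j]='b': π[25]=0 (border '')
j=26 s[j]='b': π[26]=0 (border '')
j=27 s[j]='a': π[27]=0 (border '')
j=28 s[j]='c': π[28]=1 (border 'c')
j=29 s[j]='a': π[29]=2 (border 'ca')
j=30 s[j]='b': π[30]=3 (border 'cab')
j=31 s[j]='c': π[31]=4 (border 'cabc')
j=32 s[j]='a': k: 4→1; π[32]=2 (border 'ca')
j=33 s[j]='a': k: 2→0; π[33]=0 (border '')
j=34 s[j]='c': π[34]=1 (border 'c')
j=35 s[j]='a': π[35]=2 (border 'ca')
j=36 s[j]='a': k: 2→0; π[36]=0 (border '')

[0, 0, 0, 1, 0, 0, 0, 1, 0, 0, 0, 0, 0, 0, 0, 0, 0, 0, 0, 0, 1, 2, 0, 0, 0, 0, 0, 0, 1, 2, 3, 4, 2, 0, 1, 2, 0]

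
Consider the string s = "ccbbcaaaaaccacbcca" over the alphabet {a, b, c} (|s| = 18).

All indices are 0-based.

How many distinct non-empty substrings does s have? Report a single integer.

142

rank | idx | suffix
   0 |  17 | a
   1 |   5 | aaaaaccacbcca
   2 |   6 | aaaaccacbcca
   3 |   7 | aaaccacbcca
   4 |   8 | aaccacbcca
   5 |  12 | acbcca
   6 |   9 | accacbcca
   7 |   2 | bbcaaaaaccacbcca
   8 |   3 | bcaaaaaccacbcca
   9 |  14 | bcca
  10 |  16 | ca
  11 |   4 | caaaaaccacbcca
  12 |  11 | cacbcca
  13 |   1 | cbbcaaaaaccacbcca
  14 |  13 | cbcca
  15 |  15 | cca
  16 |  10 | ccacbcca
  17 |   0 | ccbbcaaaaaccacbcca

SA = [17, 5, 6, 7, 8, 12, 9, 2, 3, 14, 16, 4, 11, 1, 13, 15, 10, 0]
i: (SA[i-1],SA[i]) lcp shared
  1: (17,5) 1 'a'
  2: (5,6) 4 'aaaa'
  3: (6,7) 3 'aaa'
  4: (7,8) 2 'aa'
  5: (8,12) 1 'a'
  6: (12,9) 2 'ac'
  7: (9,2) 0 ''
  8: (2,3) 1 'b'
  9: (3,14) 2 'bc'
  10: (14,16) 0 ''
  11: (16,4) 2 'ca'
  12: (4,11) 2 'ca'
  13: (11,1) 1 'c'
  14: (1,13) 2 'cb'
  15: (13,15) 1 'c'
  16: (15,10) 3 'cca'
  17: (10,0) 2 'cc'

n(n+1)/2 = 18·19/2 = 171
Σ LCP = 0 + 1 + 4 + 3 + 2 + 1 + 2 + 0 + 1 + 2 + 0 + 2 + 2 + 1 + 2 + 1 + 3 + 2 = 29
distinct = 171 − 29 = 142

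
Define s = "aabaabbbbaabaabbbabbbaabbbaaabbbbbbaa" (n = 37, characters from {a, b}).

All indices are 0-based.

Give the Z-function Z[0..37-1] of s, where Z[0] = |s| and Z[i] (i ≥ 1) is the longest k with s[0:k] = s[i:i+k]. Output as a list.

Z[0]=37
i=1: i≥r, start 0; Z[1]=1 grow→box=[1,2)
i=2: i≥r, start 0; Z[2]=0
i=3: i≥r, start 0; Z[3]=3 grow→box=[3,6)
i=4: min(r-i=2, Z[1]=1)=1; Z[4]=1
i=5: min(r-i=1, Z[2]=0)=0; Z[5]=0
i=6: i≥r, start 0; Z[6]=0
i=7: i≥r, start 0; Z[7]=0
i=8: i≥r, start 0; Z[8]=0
i=9: i≥r, start 0; Z[9]=8 grow→box=[9,17)
i=10: min(r-i=7, Z[1]=1)=1; Z[10]=1
i=11: min(r-i=6, Z[2]=0)=0; Z[11]=0
i=12: min(r-i=5, Z[3]=3)=3; Z[12]=3
i=13: min(r-i=4, Z[4]=1)=1; Z[13]=1
i=14: min(r-i=3, Z[5]=0)=0; Z[14]=0
i=15: min(r-i=2, Z[6]=0)=0; Z[15]=0
i=16: min(r-i=1, Z[7]=0)=0; Z[16]=0
i=17: i≥r, start 0; Z[17]=1 grow→box=[17,18)
i=18: i≥r, start 0; Z[18]=0
i=19: i≥r, start 0; Z[19]=0
i=20: i≥r, start 0; Z[20]=0
i=21: i≥r, start 0; Z[21]=3 grow→box=[21,24)
i=22: min(r-i=2, Z[1]=1)=1; Z[22]=1
i=23: min(r-i=1, Z[2]=0)=0; Z[23]=0
i=24: i≥r, start 0; Z[24]=0
i=25: i≥r, start 0; Z[25]=0
i=26: i≥r, start 0; Z[26]=2 grow→box=[26,28)
i=27: min(r-i=1, Z[1]=1)=1; Z[27]=3 grow→box=[27,30)
i=28: min(r-i=2, Z[1]=1)=1; Z[28]=1
i=29: min(r-i=1, Z[2]=0)=0; Z[29]=0
i=30: i≥r, start 0; Z[30]=0
i=31: i≥r, start 0; Z[31]=0
i=32: i≥r, start 0; Z[32]=0
i=33: i≥r, start 0; Z[33]=0
i=34: i≥r, start 0; Z[34]=0
i=35: i≥r, start 0; Z[35]=2 grow→box=[35,37)
i=36: min(r-i=1, Z[1]=1)=1; Z[36]=1

[37, 1, 0, 3, 1, 0, 0, 0, 0, 8, 1, 0, 3, 1, 0, 0, 0, 1, 0, 0, 0, 3, 1, 0, 0, 0, 2, 3, 1, 0, 0, 0, 0, 0, 0, 2, 1]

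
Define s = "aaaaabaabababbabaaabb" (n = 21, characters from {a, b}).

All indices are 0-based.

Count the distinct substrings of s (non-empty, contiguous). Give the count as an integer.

178

rank→(start, suffix):
  0 → (0, 'aaaaabaabababbabaaabb')
  1 → (1, 'aaaabaabababbabaaabb')
  2 → (2, 'aaabaabababbabaaabb')
  3 → (16, 'aaabb')
  4 → (3, 'aabaabababbabaaabb')
  5 → (6, 'aabababbabaaabb')
  6 → (17, 'aabb')
  7 → (14, 'abaaabb')
  8 → (4, 'abaabababbabaaabb')
  9 → (7, 'abababbabaaabb')
  10 → (9, 'ababbabaaabb')
  11 → (18, 'abb')
  12 → (11, 'abbabaaabb')
  13 → (20, 'b')
  14 → (15, 'baaabb')
  15 → (5, 'baabababbabaaabb')
  16 → (13, 'babaaabb')
  17 → (8, 'bababbabaaabb')
  18 → (10, 'babbabaaabb')
  19 → (19, 'bb')
  20 → (12, 'bbabaaabb')

SA = [0, 1, 2, 16, 3, 6, 17, 14, 4, 7, 9, 18, 11, 20, 15, 5, 13, 8, 10, 19, 12]
rank  pair      lcp
   1  s[0:],s[1:]  4  'aaaa'
   2  s[1:],s[2:]  3  'aaa'
   3  s[2:],s[16:]  4  'aaab'
   4  s[16:],s[3:]  2  'aa'
   5  s[3:],s[6:]  4  'aaba'
   6  s[6:],s[17:]  3  'aab'
   7  s[17:],s[14:]  1  'a'
   8  s[14:],s[4:]  4  'abaa'
   9  s[4:],s[7:]  3  'aba'
  10  s[7:],s[9:]  4  'abab'
  11  s[9:],s[18:]  2  'ab'
  12  s[18:],s[11:]  3  'abb'
  13  s[11:],s[20:]  0  ''
  14  s[20:],s[15:]  1  'b'
  15  s[15:],s[5:]  3  'baa'
  16  s[5:],s[13:]  2  'ba'
  17  s[13:],s[8:]  4  'baba'
  18  s[8:],s[10:]  3  'bab'
  19  s[10:],s[19:]  1  'b'
  20  s[19:],s[12:]  2  'bb'

n(n+1)/2 = 21·22/2 = 231
Σ LCP = 0 + 4 + 3 + 4 + 2 + 4 + 3 + 1 + 4 + 3 + 4 + 2 + 3 + 0 + 1 + 3 + 2 + 4 + 3 + 1 + 2 = 53
distinct = 231 − 53 = 178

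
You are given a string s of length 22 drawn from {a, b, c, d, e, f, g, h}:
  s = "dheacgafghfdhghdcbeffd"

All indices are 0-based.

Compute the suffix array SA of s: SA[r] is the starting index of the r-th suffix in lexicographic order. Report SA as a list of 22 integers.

rank | idx | suffix
   0 |   3 | acgafghfdhghdcbeffd
   1 |   6 | afghfdhghdcbeffd
   2 |  17 | beffd
   3 |  16 | cbeffd
   4 |   4 | cgafghfdhghdcbeffd
   5 |  21 | d
   6 |  15 | dcbeffd
   7 |   0 | dheacgafghfdhghdcbeffd
   8 |  11 | dhghdcbeffd
   9 |   2 | eacgafghfdhghdcbeffd
  10 |  18 | effd
  11 |  20 | fd
  12 |  10 | fdhghdcbeffd
  13 |  19 | ffd
  14 |   7 | fghfdhghdcbeffd
  15 |   5 | gafghfdhghdcbeffd
  16 |  13 | ghdcbeffd
  17 |   8 | ghfdhghdcbeffd
  18 |  14 | hdcbeffd
  19 |   1 | heacgafghfdhghdcbeffd
  20 |   9 | hfdhghdcbeffd
  21 |  12 | hghdcbeffd

[3, 6, 17, 16, 4, 21, 15, 0, 11, 2, 18, 20, 10, 19, 7, 5, 13, 8, 14, 1, 9, 12]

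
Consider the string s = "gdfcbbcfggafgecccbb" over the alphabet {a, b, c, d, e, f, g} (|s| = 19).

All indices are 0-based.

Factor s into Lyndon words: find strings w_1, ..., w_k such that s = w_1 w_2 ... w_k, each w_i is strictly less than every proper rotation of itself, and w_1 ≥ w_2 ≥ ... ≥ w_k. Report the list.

["g", "df", "c", "bbcfgg", "afgecccbb"]

emit factor 1: 'g' (i=0, period=1)
emit factor 2: 'df' (i=1, period=2)
emit factor 3: 'c' (i=3, period=1)
emit factor 4: 'bbcfgg' (i=4, period=6)
emit factor 5: 'afgecccbb' (i=10, period=9)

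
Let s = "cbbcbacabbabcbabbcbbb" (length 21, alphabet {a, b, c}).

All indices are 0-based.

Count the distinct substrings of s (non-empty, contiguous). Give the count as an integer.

rank→(start, suffix):
  0 → (7, 'abbabcbabbcbbb')
  1 → (14, 'abbcbbb')
  2 → (10, 'abcbabbcbbb')
  3 → (5, 'acabbabcbabbcbbb')
  4 → (20, 'b')
  5 → (13, 'babbcbbb')
  6 → (9, 'babcbabbcbbb')
  7 → (4, 'bacabbabcbabbcbbb')
  8 → (19, 'bb')
  9 → (8, 'bbabcbabbcbbb')
  10 → (18, 'bbb')
  11 → (1, 'bbcbacabbabcbabbcbbb')
  12 → (15, 'bbcbbb')
  13 → (11, 'bcbabbcbbb')
  14 → (2, 'bcbacabbabcbabbcbbb')
  15 → (16, 'bcbbb')
  16 → (6, 'cabbabcbabbcbbb')
  17 → (12, 'cbabbcbbb')
  18 → (3, 'cbacabbabcbabbcbbb')
  19 → (17, 'cbbb')
  20 → (0, 'cbbcbacabbabcbabbcbbb')

SA = [7, 14, 10, 5, 20, 13, 9, 4, 19, 8, 18, 1, 15, 11, 2, 16, 6, 12, 3, 17, 0]
[i] adj suffixes → lcp
  [1] 7/14 → 3 ('abb')
  [2] 14/10 → 2 ('ab')
  [3] 10/5 → 1 ('a')
  [4] 5/20 → 0 ('')
  [5] 20/13 → 1 ('b')
  [6] 13/9 → 3 ('bab')
  [7] 9/4 → 2 ('ba')
  [8] 4/19 → 1 ('b')
  [9] 19/8 → 2 ('bb')
  [10] 8/18 → 2 ('bb')
  [11] 18/1 → 2 ('bb')
  [12] 1/15 → 4 ('bbcb')
  [13] 15/11 → 1 ('b')
  [14] 11/2 → 4 ('bcba')
  [15] 2/16 → 3 ('bcb')
  [16] 16/6 → 0 ('')
  [17] 6/12 → 1 ('c')
  [18] 12/3 → 3 ('cba')
  [19] 3/17 → 2 ('cb')
  [20] 17/0 → 3 ('cbb')

n(n+1)/2 = 21·22/2 = 231
Σ LCP = 0 + 3 + 2 + 1 + 0 + 1 + 3 + 2 + 1 + 2 + 2 + 2 + 4 + 1 + 4 + 3 + 0 + 1 + 3 + 2 + 3 = 40
distinct = 231 − 40 = 191

191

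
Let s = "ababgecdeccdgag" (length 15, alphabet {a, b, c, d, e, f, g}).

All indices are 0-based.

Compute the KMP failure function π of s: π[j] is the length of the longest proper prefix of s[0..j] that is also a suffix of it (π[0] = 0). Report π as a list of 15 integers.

[0, 0, 1, 2, 0, 0, 0, 0, 0, 0, 0, 0, 0, 1, 0]

π[0] = 0
j=1 s[j]='b': π[1]=0 (border '')
j=2 s[j]='a': π[2]=1 (border 'a')
j=3 s[j]='b': π[3]=2 (border 'ab')
j=4 s[j]='g': k: 2→0; π[4]=0 (border '')
j=5 s[j]='e': π[5]=0 (border '')
j=6 s[j]='c': π[6]=0 (border '')
j=7 s[j]='d': π[7]=0 (border '')
j=8 s[j]='e': π[8]=0 (border '')
j=9 s[j]='c': π[9]=0 (border '')
j=10 s[j]='c': π[10]=0 (border '')
j=11 s[j]='d': π[11]=0 (border '')
j=12 s[j]='g': π[12]=0 (border '')
j=13 s[j]='a': π[13]=1 (border 'a')
j=14 s[j]='g': k: 1→0; π[14]=0 (border '')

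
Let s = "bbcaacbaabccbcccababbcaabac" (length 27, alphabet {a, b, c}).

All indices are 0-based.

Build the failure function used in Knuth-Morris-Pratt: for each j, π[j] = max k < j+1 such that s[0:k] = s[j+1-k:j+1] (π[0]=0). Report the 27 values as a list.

[0, 1, 0, 0, 0, 0, 1, 0, 0, 1, 0, 0, 1, 0, 0, 0, 0, 1, 0, 1, 2, 3, 4, 5, 1, 0, 0]

π[0] = 0
j=1 s[j]='b': π[1]=1 (border 'b')
j=2 s[j]='c': k: 1→0; π[2]=0 (border '')
j=3 s[j]='a': π[3]=0 (border '')
j=4 s[j]='a': π[4]=0 (border '')
j=5 s[j]='c': π[5]=0 (border '')
j=6 s[j]='b': π[6]=1 (border 'b')
j=7 s[j]='a': k: 1→0; π[7]=0 (border '')
j=8 s[j]='a': π[8]=0 (border '')
j=9 s[j]='b': π[9]=1 (border 'b')
j=10 s[j]='c': k: 1→0; π[10]=0 (border '')
j=11 s[j]='c': π[11]=0 (border '')
j=12 s[j]='b': π[12]=1 (border 'b')
j=13 s[j]='c': k: 1→0; π[13]=0 (border '')
j=14 s[j]='c': π[14]=0 (border '')
j=15 s[j]='c': π[15]=0 (border '')
j=16 s[j]='a': π[16]=0 (border '')
j=17 s[j]='b': π[17]=1 (border 'b')
j=18 s[j]='a': k: 1→0; π[18]=0 (border '')
j=19 s[j]='b': π[19]=1 (border 'b')
j=20 s[j]='b': π[20]=2 (border 'bb')
j=21 s[j]='c': π[21]=3 (border 'bbc')
j=22 s[j]='a': π[22]=4 (border 'bbca')
j=23 s[j]='a': π[23]=5 (border 'bbcaa')
j=24 s[j]='b': k: 5→0; π[24]=1 (border 'b')
j=25 s[j]='a': k: 1→0; π[25]=0 (border '')
j=26 s[j]='c': π[26]=0 (border '')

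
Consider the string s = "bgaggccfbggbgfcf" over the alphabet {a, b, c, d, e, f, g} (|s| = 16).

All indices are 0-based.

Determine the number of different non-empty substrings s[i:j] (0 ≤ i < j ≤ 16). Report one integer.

121

rank→(start, suffix):
  0 → (2, 'aggccfbggbgfcf')
  1 → (0, 'bgaggccfbggbgfcf')
  2 → (11, 'bgfcf')
  3 → (8, 'bggbgfcf')
  4 → (5, 'ccfbggbgfcf')
  5 → (14, 'cf')
  6 → (6, 'cfbggbgfcf')
  7 → (15, 'f')
  8 → (7, 'fbggbgfcf')
  9 → (13, 'fcf')
  10 → (1, 'gaggccfbggbgfcf')
  11 → (10, 'gbgfcf')
  12 → (4, 'gccfbggbgfcf')
  13 → (12, 'gfcf')
  14 → (9, 'ggbgfcf')
  15 → (3, 'ggccfbggbgfcf')

SA = [2, 0, 11, 8, 5, 14, 6, 15, 7, 13, 1, 10, 4, 12, 9, 3]
[i] adj suffixes → lcp
  [1] 2/0 → 0 ('')
  [2] 0/11 → 2 ('bg')
  [3] 11/8 → 2 ('bg')
  [4] 8/5 → 0 ('')
  [5] 5/14 → 1 ('c')
  [6] 14/6 → 2 ('cf')
  [7] 6/15 → 0 ('')
  [8] 15/7 → 1 ('f')
  [9] 7/13 → 1 ('f')
  [10] 13/1 → 0 ('')
  [11] 1/10 → 1 ('g')
  [12] 10/4 → 1 ('g')
  [13] 4/12 → 1 ('g')
  [14] 12/9 → 1 ('g')
  [15] 9/3 → 2 ('gg')

n(n+1)/2 = 16·17/2 = 136
Σ LCP = 0 + 0 + 2 + 2 + 0 + 1 + 2 + 0 + 1 + 1 + 0 + 1 + 1 + 1 + 1 + 2 = 15
distinct = 136 − 15 = 121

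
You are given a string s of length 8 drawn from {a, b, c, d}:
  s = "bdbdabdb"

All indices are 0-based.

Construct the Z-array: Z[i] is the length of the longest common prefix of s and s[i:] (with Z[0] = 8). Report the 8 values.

Z[0]=8
i=1: outside box; Z[1]=0
i=2: outside box; Z[2]=2 extend→box=[2,4)
i=3: min(r-i=1, Z[1]=0)=0; Z[3]=0
i=4: outside box; Z[4]=0
i=5: outside box; Z[5]=3 extend→box=[5,8)
i=6: min(r-i=2, Z[1]=0)=0; Z[6]=0
i=7: min(r-i=1, Z[2]=2)=1; Z[7]=1

[8, 0, 2, 0, 0, 3, 0, 1]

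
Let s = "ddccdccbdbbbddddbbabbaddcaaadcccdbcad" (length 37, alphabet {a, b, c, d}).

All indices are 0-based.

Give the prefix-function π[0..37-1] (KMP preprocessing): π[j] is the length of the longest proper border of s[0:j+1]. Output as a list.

π[0] = 0
j=1 s[j]='d': π[1]=1 (border 'd')
j=2 s[j]='c': k: 1→0; π[2]=0 (border '')
j=3 s[j]='c': π[3]=0 (border '')
j=4 s[j]='d': π[4]=1 (border 'd')
j=5 s[j]='c': k: 1→0; π[5]=0 (border '')
j=6 s[j]='c': π[6]=0 (border '')
j=7 s[j]='b': π[7]=0 (border '')
j=8 s[j]='d': π[8]=1 (border 'd')
j=9 s[j]='b': k: 1→0; π[9]=0 (border '')
j=10 s[j]='b': π[10]=0 (border '')
j=11 s[j]='b': π[11]=0 (border '')
j=12 s[j]='d': π[12]=1 (border 'd')
j=13 s[j]='d': π[13]=2 (border 'dd')
j=14 s[j]='d': k: 2→1; π[14]=2 (border 'dd')
j=15 s[j]='d': k: 2→1; π[15]=2 (border 'dd')
j=16 s[j]='b': k: 2→1→0; π[16]=0 (border '')
j=17 s[j]='b': π[17]=0 (border '')
j=18 s[j]='a': π[18]=0 (border '')
j=19 s[j]='b': π[19]=0 (border '')
j=20 s[j]='b': π[20]=0 (border '')
j=21 s[j]='a': π[21]=0 (border '')
j=22 s[j]='d': π[22]=1 (border 'd')
j=23 s[j]='d': π[23]=2 (border 'dd')
j=24 s[j]='c': π[24]=3 (border 'ddc')
j=25 s[j]='a': k: 3→0; π[25]=0 (border '')
j=26 s[j]='a': π[26]=0 (border '')
j=27 s[j]='a': π[27]=0 (border '')
j=28 s[j]='d': π[28]=1 (border 'd')
j=29 s[j]='c': k: 1→0; π[29]=0 (border '')
j=30 s[j]='c': π[30]=0 (border '')
j=31 s[j]='c': π[31]=0 (border '')
j=32 s[j]='d': π[32]=1 (border 'd')
j=33 s[j]='b': k: 1→0; π[33]=0 (border '')
j=34 s[j]='c': π[34]=0 (border '')
j=35 s[j]='a': π[35]=0 (border '')
j=36 s[j]='d': π[36]=1 (border 'd')

[0, 1, 0, 0, 1, 0, 0, 0, 1, 0, 0, 0, 1, 2, 2, 2, 0, 0, 0, 0, 0, 0, 1, 2, 3, 0, 0, 0, 1, 0, 0, 0, 1, 0, 0, 0, 1]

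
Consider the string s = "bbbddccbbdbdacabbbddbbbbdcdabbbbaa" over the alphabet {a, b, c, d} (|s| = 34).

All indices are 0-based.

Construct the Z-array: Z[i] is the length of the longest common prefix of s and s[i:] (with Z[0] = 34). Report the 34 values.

Z[0]=34
i=1: i≥r, start 0; Z[1]=2 grow→box=[1,3)
i=2: min(r-i=1, Z[1]=2)=1; Z[2]=1
i=3: i≥r, start 0; Z[3]=0
i=4: i≥r, start 0; Z[4]=0
i=5: i≥r, start 0; Z[5]=0
i=6: i≥r, start 0; Z[6]=0
i=7: i≥r, start 0; Z[7]=2 grow→box=[7,9)
i=8: min(r-i=1, Z[1]=2)=1; Z[8]=1
i=9: i≥r, start 0; Z[9]=0
i=10: i≥r, start 0; Z[10]=1 grow→box=[10,11)
i=11: i≥r, start 0; Z[11]=0
i=12: i≥r, start 0; Z[12]=0
i=13: i≥r, start 0; Z[13]=0
i=14: i≥r, start 0; Z[14]=0
i=15: i≥r, start 0; Z[15]=5 grow→box=[15,20)
i=16: min(r-i=4, Z[1]=2)=2; Z[16]=2
i=17: min(r-i=3, Z[2]=1)=1; Z[17]=1
i=18: min(r-i=2, Z[3]=0)=0; Z[18]=0
i=19: min(r-i=1, Z[4]=0)=0; Z[19]=0
i=20: i≥r, start 0; Z[20]=3 grow→box=[20,23)
i=21: min(r-i=2, Z[1]=2)=2; Z[21]=4 grow→box=[21,25)
i=22: min(r-i=3, Z[1]=2)=2; Z[22]=2
i=23: min(r-i=2, Z[2]=1)=1; Z[23]=1
i=24: min(r-i=1, Z[3]=0)=0; Z[24]=0
i=25: i≥r, start 0; Z[25]=0
i=26: i≥r, start 0; Z[26]=0
i=27: i≥r, start 0; Z[27]=0
i=28: i≥r, start 0; Z[28]=3 grow→box=[28,31)
i=29: min(r-i=2, Z[1]=2)=2; Z[29]=3 grow→box=[29,32)
i=30: min(r-i=2, Z[1]=2)=2; Z[30]=2
i=31: min(r-i=1, Z[2]=1)=1; Z[31]=1
i=32: i≥r, start 0; Z[32]=0
i=33: i≥r, start 0; Z[33]=0

[34, 2, 1, 0, 0, 0, 0, 2, 1, 0, 1, 0, 0, 0, 0, 5, 2, 1, 0, 0, 3, 4, 2, 1, 0, 0, 0, 0, 3, 3, 2, 1, 0, 0]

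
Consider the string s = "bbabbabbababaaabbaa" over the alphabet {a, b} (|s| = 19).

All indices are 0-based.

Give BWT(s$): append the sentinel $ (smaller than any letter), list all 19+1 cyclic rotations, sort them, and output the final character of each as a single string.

aabbabbabbbaabbbaaa$

rank  rotation              last
    0  $bbabbabbababaaabbaa  a
    1  a$bbabbabbababaaabba  a
    2  aa$bbabbabbababaaabb  b
    3  aaabbaa$bbabbabbabab  b
    4  aabbaa$bbabbabbababa  a
    5  abaaabbaa$bbabbabbab  b
    6  ababaaabbaa$bbabbabb  b
    7  abbaa$bbabbabbababaa  a
    8  abbababaaabbaa$bbabb  b
    9  abbabbababaaabbaa$bb  b
   10  baa$bbabbabbababaaab  b
   11  baaabbaa$bbabbabbaba  a
   12  babaaabbaa$bbabbabba  a
   13  bababaaabbaa$bbabbab  b
   14  babbababaaabbaa$bbab  b
   15  babbabbababaaabbaa$b  b
   16  bbaa$bbabbabbababaaa  a
   17  bbababaaabbaa$bbabba  a
   18  bbabbababaaabbaa$bba  a
   19  bbabbabbababaaabbaa$  $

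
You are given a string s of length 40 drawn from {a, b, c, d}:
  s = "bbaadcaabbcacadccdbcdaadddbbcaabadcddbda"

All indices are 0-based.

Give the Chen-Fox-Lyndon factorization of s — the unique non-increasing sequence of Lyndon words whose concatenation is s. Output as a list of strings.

emit factor 1: 'b' (i=0, period=1)
emit factor 2: 'b' (i=1, period=1)
emit factor 3: 'aadc' (i=2, period=4)
emit factor 4: 'aabbcacadccdbcdaadddbbc' (i=6, period=23)
emit factor 5: 'aabadcddbd' (i=29, period=10)
emit factor 6: 'a' (i=39, period=1)

["b", "b", "aadc", "aabbcacadccdbcdaadddbbc", "aabadcddbd", "a"]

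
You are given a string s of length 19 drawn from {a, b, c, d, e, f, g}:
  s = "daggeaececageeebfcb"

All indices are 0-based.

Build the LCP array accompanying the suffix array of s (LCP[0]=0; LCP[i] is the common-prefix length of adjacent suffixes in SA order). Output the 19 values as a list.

rank→(start, suffix):
  0 → (5, 'aececageeebfcb')
  1 → (10, 'ageeebfcb')
  2 → (1, 'aggeaececageeebfcb')
  3 → (18, 'b')
  4 → (15, 'bfcb')
  5 → (9, 'cageeebfcb')
  6 → (17, 'cb')
  7 → (7, 'cecageeebfcb')
  8 → (0, 'daggeaececageeebfcb')
  9 → (4, 'eaececageeebfcb')
  10 → (14, 'ebfcb')
  11 → (8, 'ecageeebfcb')
  12 → (6, 'ececageeebfcb')
  13 → (13, 'eebfcb')
  14 → (12, 'eeebfcb')
  15 → (16, 'fcb')
  16 → (3, 'geaececageeebfcb')
  17 → (11, 'geeebfcb')
  18 → (2, 'ggeaececageeebfcb')

SA = [5, 10, 1, 18, 15, 9, 17, 7, 0, 4, 14, 8, 6, 13, 12, 16, 3, 11, 2]
i: (SA[i-1],SA[i]) lcp shared
  1: (5,10) 1 'a'
  2: (10,1) 2 'ag'
  3: (1,18) 0 ''
  4: (18,15) 1 'b'
  5: (15,9) 0 ''
  6: (9,17) 1 'c'
  7: (17,7) 1 'c'
  8: (7,0) 0 ''
  9: (0,4) 0 ''
  10: (4,14) 1 'e'
  11: (14,8) 1 'e'
  12: (8,6) 2 'ec'
  13: (6,13) 1 'e'
  14: (13,12) 2 'ee'
  15: (12,16) 0 ''
  16: (16,3) 0 ''
  17: (3,11) 2 'ge'
  18: (11,2) 1 'g'

[0, 1, 2, 0, 1, 0, 1, 1, 0, 0, 1, 1, 2, 1, 2, 0, 0, 2, 1]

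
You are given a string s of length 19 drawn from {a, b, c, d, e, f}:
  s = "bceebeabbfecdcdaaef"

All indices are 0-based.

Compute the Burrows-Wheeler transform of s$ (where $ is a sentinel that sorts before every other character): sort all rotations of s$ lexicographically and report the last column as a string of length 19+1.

rank  rotation              last
    0  $bceebeabbfecdcdaaef  f
    1  aaef$bceebeabbfecdcd  d
    2  abbfecdcdaaef$bceebe  e
    3  aef$bceebeabbfecdcda  a
    4  bbfecdcdaaef$bceebea  a
    5  bceebeabbfecdcdaaef$  $
    6  beabbfecdcdaaef$bcee  e
    7  bfecdcdaaef$bceebeab  b
    8  cdaaef$bceebeabbfecd  d
    9  cdcdaaef$bceebeabbfe  e
   10  ceebeabbfecdcdaaef$b  b
   11  daaef$bceebeabbfecdc  c
   12  dcdaaef$bceebeabbfec  c
   13  eabbfecdcdaaef$bceeb  b
   14  ebeabbfecdcdaaef$bce  e
   15  ecdcdaaef$bceebeabbf  f
   16  eebeabbfecdcdaaef$bc  c
   17  ef$bceebeabbfecdcdaa  a
   18  f$bceebeabbfecdcdaae  e
   19  fecdcdaaef$bceebeabb  b

fdeaa$ebdebccbefcaeb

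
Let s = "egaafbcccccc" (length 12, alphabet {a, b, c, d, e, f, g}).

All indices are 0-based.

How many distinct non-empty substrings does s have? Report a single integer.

62

rank→(start, suffix):
  0 → (2, 'aafbcccccc')
  1 → (3, 'afbcccccc')
  2 → (5, 'bcccccc')
  3 → (11, 'c')
  4 → (10, 'cc')
  5 → (9, 'ccc')
  6 → (8, 'cccc')
  7 → (7, 'ccccc')
  8 → (6, 'cccccc')
  9 → (0, 'egaafbcccccc')
  10 → (4, 'fbcccccc')
  11 → (1, 'gaafbcccccc')

SA = [2, 3, 5, 11, 10, 9, 8, 7, 6, 0, 4, 1]
[i] adj suffixes → lcp
  [1] 2/3 → 1 ('a')
  [2] 3/5 → 0 ('')
  [3] 5/11 → 0 ('')
  [4] 11/10 → 1 ('c')
  [5] 10/9 → 2 ('cc')
  [6] 9/8 → 3 ('ccc')
  [7] 8/7 → 4 ('cccc')
  [8] 7/6 → 5 ('ccccc')
  [9] 6/0 → 0 ('')
  [10] 0/4 → 0 ('')
  [11] 4/1 → 0 ('')

n(n+1)/2 = 12·13/2 = 78
Σ LCP = 0 + 1 + 0 + 0 + 1 + 2 + 3 + 4 + 5 + 0 + 0 + 0 = 16
distinct = 78 − 16 = 62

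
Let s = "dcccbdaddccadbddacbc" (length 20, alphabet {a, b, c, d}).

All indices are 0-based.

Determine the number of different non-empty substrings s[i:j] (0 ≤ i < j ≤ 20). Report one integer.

185

sorted suffixes:
  #0 SA[0]=16  'acbc'
  #1 SA[1]=11  'adbddacbc'
  #2 SA[2]=6  'addccadbddacbc'
  #3 SA[3]=18  'bc'
  #4 SA[4]=4  'bdaddccadbddacbc'
  #5 SA[5]=13  'bddacbc'
  #6 SA[6]=19  'c'
  #7 SA[7]=10  'cadbddacbc'
  #8 SA[8]=17  'cbc'
  #9 SA[9]=3  'cbdaddccadbddacbc'
  #10 SA[10]=9  'ccadbddacbc'
  #11 SA[11]=2  'ccbdaddccadbddacbc'
  #12 SA[12]=1  'cccbdaddccadbddacbc'
  #13 SA[13]=15  'dacbc'
  #14 SA[14]=5  'daddccadbddacbc'
  #15 SA[15]=12  'dbddacbc'
  #16 SA[16]=8  'dccadbddacbc'
  #17 SA[17]=0  'dcccbdaddccadbddacbc'
  #18 SA[18]=14  'ddacbc'
  #19 SA[19]=7  'ddccadbddacbc'

SA = [16, 11, 6, 18, 4, 13, 19, 10, 17, 3, 9, 2, 1, 15, 5, 12, 8, 0, 14, 7]
rank  pair      lcp
   1  s[16:],s[11:]  1  'a'
   2  s[11:],s[6:]  2  'ad'
   3  s[6:],s[18:]  0  ''
   4  s[18:],s[4:]  1  'b'
   5  s[4:],s[13:]  2  'bd'
   6  s[13:],s[19:]  0  ''
   7  s[19:],s[10:]  1  'c'
   8  s[10:],s[17:]  1  'c'
   9  s[17:],s[3:]  2  'cb'
  10  s[3:],s[9:]  1  'c'
  11  s[9:],s[2:]  2  'cc'
  12  s[2:],s[1:]  2  'cc'
  13  s[1:],s[15:]  0  ''
  14  s[15:],s[5:]  2  'da'
  15  s[5:],s[12:]  1  'd'
  16  s[12:],s[8:]  1  'd'
  17  s[8:],s[0:]  3  'dcc'
  18  s[0:],s[14:]  1  'd'
  19  s[14:],s[7:]  2  'dd'

n(n+1)/2 = 20·21/2 = 210
Σ LCP = 0 + 1 + 2 + 0 + 1 + 2 + 0 + 1 + 1 + 2 + 1 + 2 + 2 + 0 + 2 + 1 + 1 + 3 + 1 + 2 = 25
distinct = 210 − 25 = 185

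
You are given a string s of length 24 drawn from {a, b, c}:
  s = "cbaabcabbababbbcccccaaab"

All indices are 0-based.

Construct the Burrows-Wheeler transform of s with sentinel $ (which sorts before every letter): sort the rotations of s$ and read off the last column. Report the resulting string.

bcababcbaacbaaababcb$cccb

rank  rotation                   last
    0  $cbaabcabbababbbcccccaaab  b
    1  aaab$cbaabcabbababbbccccc  c
    2  aab$cbaabcabbababbbccccca  a
    3  aabcabbababbbcccccaaab$cb  b
    4  ab$cbaabcabbababbbcccccaa  a
    5  ababbbcccccaaab$cbaabcabb  b
    6  abbababbbcccccaaab$cbaabc  c
    7  abbbcccccaaab$cbaabcabbab  b
    8  abcabbababbbcccccaaab$cba  a
    9  b$cbaabcabbababbbcccccaaa  a
   10  baabcabbababbbcccccaaab$c  c
   11  bababbbcccccaaab$cbaabcab  b
   12  babbbcccccaaab$cbaabcabba  a
   13  bbababbbcccccaaab$cbaabca  a
   14  bbbcccccaaab$cbaabcabbaba  a
   15  bbcccccaaab$cbaabcabbabab  b
   16  bcabbababbbcccccaaab$cbaa  a
   17  bcccccaaab$cbaabcabbababb  b
   18  caaab$cbaabcabbababbbcccc  c
   19  cabbababbbcccccaaab$cbaab  b
   20  cbaabcabbababbbcccccaaab$  $
   21  ccaaab$cbaabcabbababbbccc  c
   22  cccaaab$cbaabcabbababbbcc  c
   23  ccccaaab$cbaabcabbababbbc  c
   24  cccccaaab$cbaabcabbababbb  b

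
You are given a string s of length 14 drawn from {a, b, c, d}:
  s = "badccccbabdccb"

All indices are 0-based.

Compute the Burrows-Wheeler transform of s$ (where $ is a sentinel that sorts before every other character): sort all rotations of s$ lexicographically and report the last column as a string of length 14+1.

bbbcc$accdccdba

rank  rotation         last
    0  $badccccbabdccb  b
    1  abdccb$badccccb  b
    2  adccccbabdccb$b  b
    3  b$badccccbabdcc  c
    4  babdccb$badcccc  c
    5  badccccbabdccb$  $
    6  bdccb$badccccba  a
    7  cb$badccccbabdc  c
    8  cbabdccb$badccc  c
    9  ccb$badccccbabd  d
   10  ccbabdccb$badcc  c
   11  cccbabdccb$badc  c
   12  ccccbabdccb$bad  d
   13  dccb$badccccbab  b
   14  dccccbabdccb$ba  a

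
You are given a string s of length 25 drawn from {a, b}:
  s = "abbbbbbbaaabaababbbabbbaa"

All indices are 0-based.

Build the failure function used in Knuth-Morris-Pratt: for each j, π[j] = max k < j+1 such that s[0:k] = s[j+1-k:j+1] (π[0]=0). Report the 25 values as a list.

[0, 0, 0, 0, 0, 0, 0, 0, 1, 1, 1, 2, 1, 1, 2, 1, 2, 3, 4, 1, 2, 3, 4, 1, 1]

π[0] = 0
j=1 s[j]='b': π[1]=0 (border '')
j=2 s[j]='b': π[2]=0 (border '')
j=3 s[j]='b': π[3]=0 (border '')
j=4 s[j]='b': π[4]=0 (border '')
j=5 s[j]='b': π[5]=0 (border '')
j=6 s[j]='b': π[6]=0 (border '')
j=7 s[j]='b': π[7]=0 (border '')
j=8 s[j]='a': π[8]=1 (border 'a')
j=9 s[j]='a': k: 1→0; π[9]=1 (border 'a')
j=10 s[j]='a': k: 1→0; π[10]=1 (border 'a')
j=11 s[j]='b': π[11]=2 (border 'ab')
j=12 s[j]='a': k: 2→0; π[12]=1 (border 'a')
j=13 s[j]='a': k: 1→0; π[13]=1 (border 'a')
j=14 s[j]='b': π[14]=2 (border 'ab')
j=15 s[j]='a': k: 2→0; π[15]=1 (border 'a')
j=16 s[j]='b': π[16]=2 (border 'ab')
j=17 s[j]='b': π[17]=3 (border 'abb')
j=18 s[j]='b': π[18]=4 (border 'abbb')
j=19 s[j]='a': k: 4→0; π[19]=1 (border 'a')
j=20 s[j]='b': π[20]=2 (border 'ab')
j=21 s[j]='b': π[21]=3 (border 'abb')
j=22 s[j]='b': π[22]=4 (border 'abbb')
j=23 s[j]='a': k: 4→0; π[23]=1 (border 'a')
j=24 s[j]='a': k: 1→0; π[24]=1 (border 'a')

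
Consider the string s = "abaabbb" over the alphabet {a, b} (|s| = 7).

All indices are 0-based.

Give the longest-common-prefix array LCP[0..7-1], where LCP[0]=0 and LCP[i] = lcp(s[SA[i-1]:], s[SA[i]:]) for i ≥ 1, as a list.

[0, 1, 2, 0, 1, 1, 2]

sorted suffixes:
  #0 SA[0]=2  'aabbb'
  #1 SA[1]=0  'abaabbb'
  #2 SA[2]=3  'abbb'
  #3 SA[3]=6  'b'
  #4 SA[4]=1  'baabbb'
  #5 SA[5]=5  'bb'
  #6 SA[6]=4  'bbb'

SA = [2, 0, 3, 6, 1, 5, 4]
rank  pair      lcp
   1  s[2:],s[0:]  1  'a'
   2  s[0:],s[3:]  2  'ab'
   3  s[3:],s[6:]  0  ''
   4  s[6:],s[1:]  1  'b'
   5  s[1:],s[5:]  1  'b'
   6  s[5:],s[4:]  2  'bb'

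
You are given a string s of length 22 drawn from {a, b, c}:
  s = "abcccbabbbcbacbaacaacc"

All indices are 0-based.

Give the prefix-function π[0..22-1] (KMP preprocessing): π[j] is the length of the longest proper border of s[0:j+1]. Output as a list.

[0, 0, 0, 0, 0, 0, 1, 2, 0, 0, 0, 0, 1, 0, 0, 1, 1, 0, 1, 1, 0, 0]

π[0] = 0
j=1 s[j]='b': π[1]=0 (border '')
j=2 s[j]='c': π[2]=0 (border '')
j=3 s[j]='c': π[3]=0 (border '')
j=4 s[j]='c': π[4]=0 (border '')
j=5 s[j]='b': π[5]=0 (border '')
j=6 s[j]='a': π[6]=1 (border 'a')
j=7 s[j]='b': π[7]=2 (border 'ab')
j=8 s[j]='b': k: 2→0; π[8]=0 (border '')
j=9 s[j]='b': π[9]=0 (border '')
j=10 s[j]='c': π[10]=0 (border '')
j=11 s[j]='b': π[11]=0 (border '')
j=12 s[j]='a': π[12]=1 (border 'a')
j=13 s[j]='c': k: 1→0; π[13]=0 (border '')
j=14 s[j]='b': π[14]=0 (border '')
j=15 s[j]='a': π[15]=1 (border 'a')
j=16 s[j]='a': k: 1→0; π[16]=1 (border 'a')
j=17 s[j]='c': k: 1→0; π[17]=0 (border '')
j=18 s[j]='a': π[18]=1 (border 'a')
j=19 s[j]='a': k: 1→0; π[19]=1 (border 'a')
j=20 s[j]='c': k: 1→0; π[20]=0 (border '')
j=21 s[j]='c': π[21]=0 (border '')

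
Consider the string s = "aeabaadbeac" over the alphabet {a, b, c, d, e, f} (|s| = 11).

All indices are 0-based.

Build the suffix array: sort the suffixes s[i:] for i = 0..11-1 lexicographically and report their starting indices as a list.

[4, 2, 9, 5, 0, 3, 7, 10, 6, 1, 8]

rank | idx | suffix
   0 |   4 | aadbeac
   1 |   2 | abaadbeac
   2 |   9 | ac
   3 |   5 | adbeac
   4 |   0 | aeabaadbeac
   5 |   3 | baadbeac
   6 |   7 | beac
   7 |  10 | c
   8 |   6 | dbeac
   9 |   1 | eabaadbeac
  10 |   8 | eac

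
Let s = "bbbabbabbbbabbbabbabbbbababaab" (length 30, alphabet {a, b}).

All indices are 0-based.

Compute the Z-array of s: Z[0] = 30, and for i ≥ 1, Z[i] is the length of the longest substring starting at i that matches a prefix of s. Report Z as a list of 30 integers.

Z[0]=30
i=1: outside box; Z[1]=2 extend→box=[1,3)
i=2: min(r-i=1, Z[1]=2)=1; Z[2]=1
i=3: outside box; Z[3]=0
i=4: outside box; Z[4]=2 extend→box=[4,6)
i=5: min(r-i=1, Z[1]=2)=1; Z[5]=1
i=6: outside box; Z[6]=0
i=7: outside box; Z[7]=3 extend→box=[7,10)
i=8: min(r-i=2, Z[1]=2)=2; Z[8]=6 extend→box=[8,14)
i=9: min(r-i=5, Z[1]=2)=2; Z[9]=2
i=10: min(r-i=4, Z[2]=1)=1; Z[10]=1
i=11: min(r-i=3, Z[3]=0)=0; Z[11]=0
i=12: min(r-i=2, Z[4]=2)=2; Z[12]=13 extend→box=[12,25)
i=13: min(r-i=12, Z[1]=2)=2; Z[13]=2
i=14: min(r-i=11, Z[2]=1)=1; Z[14]=1
i=15: min(r-i=10, Z[3]=0)=0; Z[15]=0
i=16: min(r-i=9, Z[4]=2)=2; Z[16]=2
i=17: min(r-i=8, Z[5]=1)=1; Z[17]=1
i=18: min(r-i=7, Z[6]=0)=0; Z[18]=0
i=19: min(r-i=6, Z[7]=3)=3; Z[19]=3
i=20: min(r-i=5, Z[8]=6)=5; Z[20]=5
i=21: min(r-i=4, Z[9]=2)=2; Z[21]=2
i=22: min(r-i=3, Z[10]=1)=1; Z[22]=1
i=23: min(r-i=2, Z[11]=0)=0; Z[23]=0
i=24: min(r-i=1, Z[12]=13)=1; Z[24]=1
i=25: outside box; Z[25]=0
i=26: outside box; Z[26]=1 extend→box=[26,27)
i=27: outside box; Z[27]=0
i=28: outside box; Z[28]=0
i=29: outside box; Z[29]=1 extend→box=[29,30)

[30, 2, 1, 0, 2, 1, 0, 3, 6, 2, 1, 0, 13, 2, 1, 0, 2, 1, 0, 3, 5, 2, 1, 0, 1, 0, 1, 0, 0, 1]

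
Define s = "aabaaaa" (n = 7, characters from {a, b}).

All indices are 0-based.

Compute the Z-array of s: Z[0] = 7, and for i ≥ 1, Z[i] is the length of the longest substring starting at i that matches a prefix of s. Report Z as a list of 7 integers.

[7, 1, 0, 2, 2, 2, 1]

Z[0]=7
i=1: fresh scan; Z[1]=1 extend→box=[1,2)
i=2: fresh scan; Z[2]=0
i=3: fresh scan; Z[3]=2 extend→box=[3,5)
i=4: min(r-i=1, Z[1]=1)=1; Z[4]=2 extend→box=[4,6)
i=5: min(r-i=1, Z[1]=1)=1; Z[5]=2 extend→box=[5,7)
i=6: min(r-i=1, Z[1]=1)=1; Z[6]=1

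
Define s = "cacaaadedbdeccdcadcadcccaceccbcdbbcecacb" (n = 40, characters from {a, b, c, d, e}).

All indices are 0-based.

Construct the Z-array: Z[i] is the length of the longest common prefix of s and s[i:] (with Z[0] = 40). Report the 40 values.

Z[0]=40
i=1: outside box; Z[1]=0
i=2: outside box; Z[2]=2 extend→box=[2,4)
i=3: min(r-i=1, Z[1]=0)=0; Z[3]=0
i=4: outside box; Z[4]=0
i=5: outside box; Z[5]=0
i=6: outside box; Z[6]=0
i=7: outside box; Z[7]=0
i=8: outside box; Z[8]=0
i=9: outside box; Z[9]=0
i=10: outside box; Z[10]=0
i=11: outside box; Z[11]=0
i=12: outside box; Z[12]=1 extend→box=[12,13)
i=13: outside box; Z[13]=1 extend→box=[13,14)
i=14: outside box; Z[14]=0
i=15: outside box; Z[15]=2 extend→box=[15,17)
i=16: min(r-i=1, Z[1]=0)=0; Z[16]=0
i=17: outside box; Z[17]=0
i=18: outside box; Z[18]=2 extend→box=[18,20)
i=19: min(r-i=1, Z[1]=0)=0; Z[19]=0
i=20: outside box; Z[20]=0
i=21: outside box; Z[21]=1 extend→box=[21,22)
i=22: outside box; Z[22]=1 extend→box=[22,23)
i=23: outside box; Z[23]=3 extend→box=[23,26)
i=24: min(r-i=2, Z[1]=0)=0; Z[24]=0
i=25: min(r-i=1, Z[2]=2)=1; Z[25]=1
i=26: outside box; Z[26]=0
i=27: outside box; Z[27]=1 extend→box=[27,28)
i=28: outside box; Z[28]=1 extend→box=[28,29)
i=29: outside box; Z[29]=0
i=30: outside box; Z[30]=1 extend→box=[30,31)
i=31: outside box; Z[31]=0
i=32: outside box; Z[32]=0
i=33: outside box; Z[33]=0
i=34: outside box; Z[34]=1 extend→box=[34,35)
i=35: outside box; Z[35]=0
i=36: outside box; Z[36]=3 extend→box=[36,39)
i=37: min(r-i=2, Z[1]=0)=0; Z[37]=0
i=38: min(r-i=1, Z[2]=2)=1; Z[38]=1
i=39: outside box; Z[39]=0

[40, 0, 2, 0, 0, 0, 0, 0, 0, 0, 0, 0, 1, 1, 0, 2, 0, 0, 2, 0, 0, 1, 1, 3, 0, 1, 0, 1, 1, 0, 1, 0, 0, 0, 1, 0, 3, 0, 1, 0]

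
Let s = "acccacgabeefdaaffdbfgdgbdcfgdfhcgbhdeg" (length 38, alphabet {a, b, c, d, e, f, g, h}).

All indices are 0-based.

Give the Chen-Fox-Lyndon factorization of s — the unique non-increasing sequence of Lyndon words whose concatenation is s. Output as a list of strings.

emit factor 1: 'acccacg' (i=0, period=7)
emit factor 2: 'abeefd' (i=7, period=6)
emit factor 3: 'aaffdbfgdgbdcfgdfhcgbhdeg' (i=13, period=25)

["acccacg", "abeefd", "aaffdbfgdgbdcfgdfhcgbhdeg"]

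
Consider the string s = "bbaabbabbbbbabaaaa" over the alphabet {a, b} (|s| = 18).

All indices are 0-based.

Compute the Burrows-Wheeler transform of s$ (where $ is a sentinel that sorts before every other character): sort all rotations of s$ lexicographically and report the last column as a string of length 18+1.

rank  rotation             last
    0  $bbaabbabbbbbabaaaa  a
    1  a$bbaabbabbbbbabaaa  a
    2  aa$bbaabbabbbbbabaa  a
    3  aaa$bbaabbabbbbbaba  a
    4  aaaa$bbaabbabbbbbab  b
    5  aabbabbbbbabaaaa$bb  b
    6  abaaaa$bbaabbabbbbb  b
    7  abbabbbbbabaaaa$bba  a
    8  abbbbbabaaaa$bbaabb  b
    9  baaaa$bbaabbabbbbba  a
   10  baabbabbbbbabaaaa$b  b
   11  babaaaa$bbaabbabbbb  b
   12  babbbbbabaaaa$bbaab  b
   13  bbaabbabbbbbabaaaa$  $
   14  bbabaaaa$bbaabbabbb  b
   15  bbabbbbbabaaaa$bbaa  a
   16  bbbabaaaa$bbaabbabb  b
   17  bbbbabaaaa$bbaabbab  b
   18  bbbbbabaaaa$bbaabba  a

aaaabbbababbb$babba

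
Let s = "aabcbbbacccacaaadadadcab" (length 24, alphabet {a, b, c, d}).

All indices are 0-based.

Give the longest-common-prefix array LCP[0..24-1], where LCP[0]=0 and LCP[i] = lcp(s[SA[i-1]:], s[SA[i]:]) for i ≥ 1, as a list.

rank→(start, suffix):
  0 → (13, 'aaadadadcab')
  1 → (0, 'aabcbbbacccacaaadadadcab')
  2 → (14, 'aadadadcab')
  3 → (22, 'ab')
  4 → (1, 'abcbbbacccacaaadadadcab')
  5 → (11, 'acaaadadadcab')
  6 → (7, 'acccacaaadadadcab')
  7 → (15, 'adadadcab')
  8 → (17, 'adadcab')
  9 → (19, 'adcab')
  10 → (23, 'b')
  11 → (6, 'bacccacaaadadadcab')
  12 → (5, 'bbacccacaaadadadcab')
  13 → (4, 'bbbacccacaaadadadcab')
  14 → (2, 'bcbbbacccacaaadadadcab')
  15 → (12, 'caaadadadcab')
  16 → (21, 'cab')
  17 → (10, 'cacaaadadadcab')
  18 → (3, 'cbbbacccacaaadadadcab')
  19 → (9, 'ccacaaadadadcab')
  20 → (8, 'cccacaaadadadcab')
  21 → (16, 'dadadcab')
  22 → (18, 'dadcab')
  23 → (20, 'dcab')

SA = [13, 0, 14, 22, 1, 11, 7, 15, 17, 19, 23, 6, 5, 4, 2, 12, 21, 10, 3, 9, 8, 16, 18, 20]
rank  pair      lcp
   1  s[13:],s[0:]  2  'aa'
   2  s[0:],s[14:]  2  'aa'
   3  s[14:],s[22:]  1  'a'
   4  s[22:],s[1:]  2  'ab'
   5  s[1:],s[11:]  1  'a'
   6  s[11:],s[7:]  2  'ac'
   7  s[7:],s[15:]  1  'a'
   8  s[15:],s[17:]  4  'adad'
   9  s[17:],s[19:]  2  'ad'
  10  s[19:],s[23:]  0  ''
  11  s[23:],s[6:]  1  'b'
  12  s[6:],s[5:]  1  'b'
  13  s[5:],s[4:]  2  'bb'
  14  s[4:],s[2:]  1  'b'
  15  s[2:],s[12:]  0  ''
  16  s[12:],s[21:]  2  'ca'
  17  s[21:],s[10:]  2  'ca'
  18  s[10:],s[3:]  1  'c'
  19  s[3:],s[9:]  1  'c'
  20  s[9:],s[8:]  2  'cc'
  21  s[8:],s[16:]  0  ''
  22  s[16:],s[18:]  3  'dad'
  23  s[18:],s[20:]  1  'd'

[0, 2, 2, 1, 2, 1, 2, 1, 4, 2, 0, 1, 1, 2, 1, 0, 2, 2, 1, 1, 2, 0, 3, 1]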